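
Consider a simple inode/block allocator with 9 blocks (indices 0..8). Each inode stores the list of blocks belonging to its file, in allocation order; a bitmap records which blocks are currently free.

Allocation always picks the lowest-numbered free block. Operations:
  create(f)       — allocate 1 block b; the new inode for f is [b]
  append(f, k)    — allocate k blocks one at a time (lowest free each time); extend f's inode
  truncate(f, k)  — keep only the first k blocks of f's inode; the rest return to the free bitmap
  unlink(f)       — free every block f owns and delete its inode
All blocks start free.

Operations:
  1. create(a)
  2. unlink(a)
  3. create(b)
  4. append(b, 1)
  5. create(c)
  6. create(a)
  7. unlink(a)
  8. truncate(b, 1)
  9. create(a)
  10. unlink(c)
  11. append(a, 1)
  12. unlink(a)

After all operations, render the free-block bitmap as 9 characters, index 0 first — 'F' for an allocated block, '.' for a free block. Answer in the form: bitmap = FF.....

  1. create(a)  ⇒  F........  {a→[0]}
  2. unlink(a)  ⇒  .........  {}
  3. create(b)  ⇒  F........  {b→[0]}
  4. append(b, 1)  ⇒  FF.......  {b→[0, 1]}
  5. create(c)  ⇒  FFF......  {b→[0, 1]; c→[2]}
  6. create(a)  ⇒  FFFF.....  {a→[3]; b→[0, 1]; c→[2]}
  7. unlink(a)  ⇒  FFF......  {b→[0, 1]; c→[2]}
  8. truncate(b, 1)  ⇒  F.F......  {b→[0]; c→[2]}
  9. create(a)  ⇒  FFF......  {a→[1]; b→[0]; c→[2]}
  10. unlink(c)  ⇒  FF.......  {a→[1]; b→[0]}
  11. append(a, 1)  ⇒  FFF......  {a→[1, 2]; b→[0]}
  12. unlink(a)  ⇒  F........  {b→[0]}

bitmap = F........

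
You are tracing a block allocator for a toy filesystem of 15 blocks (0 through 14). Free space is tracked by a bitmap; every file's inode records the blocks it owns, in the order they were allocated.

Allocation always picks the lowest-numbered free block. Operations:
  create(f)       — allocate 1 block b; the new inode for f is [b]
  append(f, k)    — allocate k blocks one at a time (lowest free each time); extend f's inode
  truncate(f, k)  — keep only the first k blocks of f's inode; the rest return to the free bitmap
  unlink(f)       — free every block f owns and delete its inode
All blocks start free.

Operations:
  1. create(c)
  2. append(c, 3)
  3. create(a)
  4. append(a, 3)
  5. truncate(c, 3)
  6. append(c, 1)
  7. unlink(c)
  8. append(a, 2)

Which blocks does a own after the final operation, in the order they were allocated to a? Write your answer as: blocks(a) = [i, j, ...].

[1] create(c) — c=0 (map F..............)
[2] append(c, 3) — c=0,1,2,3 (map FFFF...........)
[3] create(a) — a=4 c=0,1,2,3 (map FFFFF..........)
[4] append(a, 3) — a=4,5,6,7 c=0,1,2,3 (map FFFFFFFF.......)
[5] truncate(c, 3) — a=4,5,6,7 c=0,1,2 (map FFF.FFFF.......)
[6] append(c, 1) — a=4,5,6,7 c=0,1,2,3 (map FFFFFFFF.......)
[7] unlink(c) — a=4,5,6,7 (map ....FFFF.......)
[8] append(a, 2) — a=4,5,6,7,0,1 (map FF..FFFF.......)

blocks(a) = [4, 5, 6, 7, 0, 1]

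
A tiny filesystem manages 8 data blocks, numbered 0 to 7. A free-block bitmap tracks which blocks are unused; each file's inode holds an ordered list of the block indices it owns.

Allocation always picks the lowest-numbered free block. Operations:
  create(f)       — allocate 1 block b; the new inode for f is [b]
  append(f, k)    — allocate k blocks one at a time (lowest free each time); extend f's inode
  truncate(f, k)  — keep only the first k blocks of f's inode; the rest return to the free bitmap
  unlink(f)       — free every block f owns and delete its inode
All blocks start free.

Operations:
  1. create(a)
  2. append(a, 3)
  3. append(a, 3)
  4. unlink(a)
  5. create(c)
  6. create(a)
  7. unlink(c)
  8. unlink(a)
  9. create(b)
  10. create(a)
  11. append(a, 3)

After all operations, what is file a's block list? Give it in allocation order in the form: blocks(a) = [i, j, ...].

blocks(a) = [1, 2, 3, 4]

create(a): bitmap=F....... | a=[0]
append(a, 3): bitmap=FFFF.... | a=[0, 1, 2, 3]
append(a, 3): bitmap=FFFFFFF. | a=[0, 1, 2, 3, 4, 5, 6]
unlink(a): bitmap=........ | 
create(c): bitmap=F....... | c=[0]
create(a): bitmap=FF...... | a=[1] c=[0]
unlink(c): bitmap=.F...... | a=[1]
unlink(a): bitmap=........ | 
create(b): bitmap=F....... | b=[0]
create(a): bitmap=FF...... | a=[1] b=[0]
append(a, 3): bitmap=FFFFF... | a=[1, 2, 3, 4] b=[0]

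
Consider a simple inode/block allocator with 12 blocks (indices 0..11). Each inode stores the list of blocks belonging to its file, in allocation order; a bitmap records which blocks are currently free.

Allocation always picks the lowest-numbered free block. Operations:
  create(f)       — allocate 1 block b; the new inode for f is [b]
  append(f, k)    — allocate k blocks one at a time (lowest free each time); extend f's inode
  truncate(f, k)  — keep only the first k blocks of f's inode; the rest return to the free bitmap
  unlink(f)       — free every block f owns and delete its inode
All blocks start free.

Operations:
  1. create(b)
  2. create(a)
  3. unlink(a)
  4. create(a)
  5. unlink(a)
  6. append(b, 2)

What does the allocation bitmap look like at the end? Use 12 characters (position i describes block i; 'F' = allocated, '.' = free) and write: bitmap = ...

bitmap = FFF.........

after create(b) → b:[0]  free=[F...........]
after create(a) → a:[1], b:[0]  free=[FF..........]
after unlink(a) → b:[0]  free=[F...........]
after create(a) → a:[1], b:[0]  free=[FF..........]
after unlink(a) → b:[0]  free=[F...........]
after append(b, 2) → b:[0, 1, 2]  free=[FFF.........]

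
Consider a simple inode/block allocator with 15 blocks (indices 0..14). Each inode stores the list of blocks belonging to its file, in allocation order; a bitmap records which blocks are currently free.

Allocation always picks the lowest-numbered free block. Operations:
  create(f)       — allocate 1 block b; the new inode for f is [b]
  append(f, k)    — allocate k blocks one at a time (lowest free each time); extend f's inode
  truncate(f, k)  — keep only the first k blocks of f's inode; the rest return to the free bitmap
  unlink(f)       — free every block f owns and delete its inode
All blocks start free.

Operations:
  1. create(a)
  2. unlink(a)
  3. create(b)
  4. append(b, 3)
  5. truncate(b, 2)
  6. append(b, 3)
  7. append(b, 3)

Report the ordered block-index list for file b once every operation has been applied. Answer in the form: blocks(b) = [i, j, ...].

  1. create(a)  ⇒  F..............  {a→[0]}
  2. unlink(a)  ⇒  ...............  {}
  3. create(b)  ⇒  F..............  {b→[0]}
  4. append(b, 3)  ⇒  FFFF...........  {b→[0, 1, 2, 3]}
  5. truncate(b, 2)  ⇒  FF.............  {b→[0, 1]}
  6. append(b, 3)  ⇒  FFFFF..........  {b→[0, 1, 2, 3, 4]}
  7. append(b, 3)  ⇒  FFFFFFFF.......  {b→[0, 1, 2, 3, 4, 5, 6, 7]}

blocks(b) = [0, 1, 2, 3, 4, 5, 6, 7]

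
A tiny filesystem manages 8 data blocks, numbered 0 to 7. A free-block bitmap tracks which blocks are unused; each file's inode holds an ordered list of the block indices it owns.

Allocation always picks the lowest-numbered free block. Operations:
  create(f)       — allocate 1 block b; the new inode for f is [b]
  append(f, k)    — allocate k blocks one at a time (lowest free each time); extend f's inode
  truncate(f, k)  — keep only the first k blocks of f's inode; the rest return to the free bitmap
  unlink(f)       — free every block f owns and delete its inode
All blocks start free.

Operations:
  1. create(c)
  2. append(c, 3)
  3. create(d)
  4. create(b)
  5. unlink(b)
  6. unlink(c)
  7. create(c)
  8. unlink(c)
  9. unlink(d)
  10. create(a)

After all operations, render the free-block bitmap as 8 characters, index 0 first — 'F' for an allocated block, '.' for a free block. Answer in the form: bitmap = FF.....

bitmap = F.......

after create(c) → c:[0]  free=[F.......]
after append(c, 3) → c:[0, 1, 2, 3]  free=[FFFF....]
after create(d) → c:[0, 1, 2, 3], d:[4]  free=[FFFFF...]
after create(b) → b:[5], c:[0, 1, 2, 3], d:[4]  free=[FFFFFF..]
after unlink(b) → c:[0, 1, 2, 3], d:[4]  free=[FFFFF...]
after unlink(c) → d:[4]  free=[....F...]
after create(c) → c:[0], d:[4]  free=[F...F...]
after unlink(c) → d:[4]  free=[....F...]
after unlink(d) →   free=[........]
after create(a) → a:[0]  free=[F.......]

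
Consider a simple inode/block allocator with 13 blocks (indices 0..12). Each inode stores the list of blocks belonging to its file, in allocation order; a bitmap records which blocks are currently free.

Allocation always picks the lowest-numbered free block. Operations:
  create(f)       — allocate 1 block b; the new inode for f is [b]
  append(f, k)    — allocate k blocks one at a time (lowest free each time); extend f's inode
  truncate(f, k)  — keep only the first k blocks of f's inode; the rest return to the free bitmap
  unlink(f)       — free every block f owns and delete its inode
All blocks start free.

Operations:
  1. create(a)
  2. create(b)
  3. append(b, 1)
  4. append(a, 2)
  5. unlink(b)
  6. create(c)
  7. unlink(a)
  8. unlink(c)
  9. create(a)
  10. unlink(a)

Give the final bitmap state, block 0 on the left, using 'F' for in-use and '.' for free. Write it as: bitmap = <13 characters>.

create(a): bitmap=F............ | a=[0]
create(b): bitmap=FF........... | a=[0] b=[1]
append(b, 1): bitmap=FFF.......... | a=[0] b=[1, 2]
append(a, 2): bitmap=FFFFF........ | a=[0, 3, 4] b=[1, 2]
unlink(b): bitmap=F..FF........ | a=[0, 3, 4]
create(c): bitmap=FF.FF........ | a=[0, 3, 4] c=[1]
unlink(a): bitmap=.F........... | c=[1]
unlink(c): bitmap=............. | 
create(a): bitmap=F............ | a=[0]
unlink(a): bitmap=............. | 

bitmap = .............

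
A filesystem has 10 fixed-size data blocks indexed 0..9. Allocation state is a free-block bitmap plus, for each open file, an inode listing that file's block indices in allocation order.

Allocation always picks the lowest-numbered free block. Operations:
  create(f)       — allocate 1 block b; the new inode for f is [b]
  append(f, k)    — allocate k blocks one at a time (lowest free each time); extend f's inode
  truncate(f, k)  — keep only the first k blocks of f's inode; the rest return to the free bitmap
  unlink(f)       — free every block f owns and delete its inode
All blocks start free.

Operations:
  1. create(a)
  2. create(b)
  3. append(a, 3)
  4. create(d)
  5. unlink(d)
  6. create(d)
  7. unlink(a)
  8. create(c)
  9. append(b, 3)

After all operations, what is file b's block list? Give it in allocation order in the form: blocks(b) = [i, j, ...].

blocks(b) = [1, 2, 3, 4]

  1. create(a)  ⇒  F.........  {a→[0]}
  2. create(b)  ⇒  FF........  {a→[0]; b→[1]}
  3. append(a, 3)  ⇒  FFFFF.....  {a→[0, 2, 3, 4]; b→[1]}
  4. create(d)  ⇒  FFFFFF....  {a→[0, 2, 3, 4]; b→[1]; d→[5]}
  5. unlink(d)  ⇒  FFFFF.....  {a→[0, 2, 3, 4]; b→[1]}
  6. create(d)  ⇒  FFFFFF....  {a→[0, 2, 3, 4]; b→[1]; d→[5]}
  7. unlink(a)  ⇒  .F...F....  {b→[1]; d→[5]}
  8. create(c)  ⇒  FF...F....  {b→[1]; c→[0]; d→[5]}
  9. append(b, 3)  ⇒  FFFFFF....  {b→[1, 2, 3, 4]; c→[0]; d→[5]}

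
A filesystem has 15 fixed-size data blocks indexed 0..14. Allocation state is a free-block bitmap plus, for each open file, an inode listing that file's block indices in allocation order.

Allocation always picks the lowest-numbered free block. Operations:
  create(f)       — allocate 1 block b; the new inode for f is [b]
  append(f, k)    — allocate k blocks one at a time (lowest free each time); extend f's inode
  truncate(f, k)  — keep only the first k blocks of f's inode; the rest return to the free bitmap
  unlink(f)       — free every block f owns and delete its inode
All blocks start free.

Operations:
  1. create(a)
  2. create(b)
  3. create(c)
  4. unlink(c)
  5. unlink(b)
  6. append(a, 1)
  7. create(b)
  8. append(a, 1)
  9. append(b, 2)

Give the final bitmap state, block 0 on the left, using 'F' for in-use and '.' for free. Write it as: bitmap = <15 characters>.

bitmap = FFFFFF.........

  1. create(a)  ⇒  F..............  {a→[0]}
  2. create(b)  ⇒  FF.............  {a→[0]; b→[1]}
  3. create(c)  ⇒  FFF............  {a→[0]; b→[1]; c→[2]}
  4. unlink(c)  ⇒  FF.............  {a→[0]; b→[1]}
  5. unlink(b)  ⇒  F..............  {a→[0]}
  6. append(a, 1)  ⇒  FF.............  {a→[0, 1]}
  7. create(b)  ⇒  FFF............  {a→[0, 1]; b→[2]}
  8. append(a, 1)  ⇒  FFFF...........  {a→[0, 1, 3]; b→[2]}
  9. append(b, 2)  ⇒  FFFFFF.........  {a→[0, 1, 3]; b→[2, 4, 5]}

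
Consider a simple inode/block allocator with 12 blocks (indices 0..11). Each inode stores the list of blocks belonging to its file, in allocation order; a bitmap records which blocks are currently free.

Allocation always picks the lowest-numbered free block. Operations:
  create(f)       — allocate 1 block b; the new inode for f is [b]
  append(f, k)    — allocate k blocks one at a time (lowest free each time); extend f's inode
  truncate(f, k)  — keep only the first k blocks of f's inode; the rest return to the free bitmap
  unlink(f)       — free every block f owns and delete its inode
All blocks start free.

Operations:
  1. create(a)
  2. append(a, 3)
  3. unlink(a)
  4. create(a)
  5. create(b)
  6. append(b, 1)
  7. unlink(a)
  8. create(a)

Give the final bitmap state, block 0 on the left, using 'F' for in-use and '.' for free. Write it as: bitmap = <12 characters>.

bitmap = FFF.........

create(a): bitmap=F........... | a=[0]
append(a, 3): bitmap=FFFF........ | a=[0, 1, 2, 3]
unlink(a): bitmap=............ | 
create(a): bitmap=F........... | a=[0]
create(b): bitmap=FF.......... | a=[0] b=[1]
append(b, 1): bitmap=FFF......... | a=[0] b=[1, 2]
unlink(a): bitmap=.FF......... | b=[1, 2]
create(a): bitmap=FFF......... | a=[0] b=[1, 2]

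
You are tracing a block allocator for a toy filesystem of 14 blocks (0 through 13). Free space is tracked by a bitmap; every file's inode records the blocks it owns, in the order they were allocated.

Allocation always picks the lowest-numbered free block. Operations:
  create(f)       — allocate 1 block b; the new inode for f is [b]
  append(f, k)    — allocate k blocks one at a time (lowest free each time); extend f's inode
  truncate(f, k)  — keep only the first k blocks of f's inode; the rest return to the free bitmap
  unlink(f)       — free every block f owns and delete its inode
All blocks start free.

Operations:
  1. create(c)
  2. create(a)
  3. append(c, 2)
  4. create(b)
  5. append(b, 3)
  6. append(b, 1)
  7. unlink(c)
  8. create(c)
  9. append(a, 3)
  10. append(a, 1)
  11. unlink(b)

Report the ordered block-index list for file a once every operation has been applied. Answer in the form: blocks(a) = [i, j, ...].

blocks(a) = [1, 2, 3, 9, 10]

  1. create(c)  ⇒  F.............  {c→[0]}
  2. create(a)  ⇒  FF............  {a→[1]; c→[0]}
  3. append(c, 2)  ⇒  FFFF..........  {a→[1]; c→[0, 2, 3]}
  4. create(b)  ⇒  FFFFF.........  {a→[1]; b→[4]; c→[0, 2, 3]}
  5. append(b, 3)  ⇒  FFFFFFFF......  {a→[1]; b→[4, 5, 6, 7]; c→[0, 2, 3]}
  6. append(b, 1)  ⇒  FFFFFFFFF.....  {a→[1]; b→[4, 5, 6, 7, 8]; c→[0, 2, 3]}
  7. unlink(c)  ⇒  .F..FFFFF.....  {a→[1]; b→[4, 5, 6, 7, 8]}
  8. create(c)  ⇒  FF..FFFFF.....  {a→[1]; b→[4, 5, 6, 7, 8]; c→[0]}
  9. append(a, 3)  ⇒  FFFFFFFFFF....  {a→[1, 2, 3, 9]; b→[4, 5, 6, 7, 8]; c→[0]}
  10. append(a, 1)  ⇒  FFFFFFFFFFF...  {a→[1, 2, 3, 9, 10]; b→[4, 5, 6, 7, 8]; c→[0]}
  11. unlink(b)  ⇒  FFFF.....FF...  {a→[1, 2, 3, 9, 10]; c→[0]}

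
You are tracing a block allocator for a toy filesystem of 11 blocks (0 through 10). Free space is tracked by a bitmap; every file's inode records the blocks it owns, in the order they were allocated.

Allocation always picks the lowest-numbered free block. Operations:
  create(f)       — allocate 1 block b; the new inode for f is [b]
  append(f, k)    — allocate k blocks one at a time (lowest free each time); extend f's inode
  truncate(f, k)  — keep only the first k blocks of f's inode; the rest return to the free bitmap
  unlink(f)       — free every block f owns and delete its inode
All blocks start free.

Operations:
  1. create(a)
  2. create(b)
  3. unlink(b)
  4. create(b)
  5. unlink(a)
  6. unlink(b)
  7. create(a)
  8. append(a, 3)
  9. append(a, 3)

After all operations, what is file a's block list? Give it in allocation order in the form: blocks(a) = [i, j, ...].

  1. create(a)  ⇒  F..........  {a→[0]}
  2. create(b)  ⇒  FF.........  {a→[0]; b→[1]}
  3. unlink(b)  ⇒  F..........  {a→[0]}
  4. create(b)  ⇒  FF.........  {a→[0]; b→[1]}
  5. unlink(a)  ⇒  .F.........  {b→[1]}
  6. unlink(b)  ⇒  ...........  {}
  7. create(a)  ⇒  F..........  {a→[0]}
  8. append(a, 3)  ⇒  FFFF.......  {a→[0, 1, 2, 3]}
  9. append(a, 3)  ⇒  FFFFFFF....  {a→[0, 1, 2, 3, 4, 5, 6]}

blocks(a) = [0, 1, 2, 3, 4, 5, 6]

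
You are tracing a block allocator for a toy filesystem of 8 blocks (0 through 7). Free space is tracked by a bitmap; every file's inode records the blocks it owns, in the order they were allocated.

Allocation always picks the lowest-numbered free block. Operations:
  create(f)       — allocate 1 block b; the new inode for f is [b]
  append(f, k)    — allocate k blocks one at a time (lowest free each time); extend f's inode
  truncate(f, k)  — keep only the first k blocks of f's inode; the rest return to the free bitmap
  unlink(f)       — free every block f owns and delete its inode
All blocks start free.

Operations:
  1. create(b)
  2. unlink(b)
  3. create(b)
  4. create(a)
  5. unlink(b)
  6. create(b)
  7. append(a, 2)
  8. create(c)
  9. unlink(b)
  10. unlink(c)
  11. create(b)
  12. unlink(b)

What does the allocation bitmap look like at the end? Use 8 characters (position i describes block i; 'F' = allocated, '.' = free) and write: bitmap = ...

create(b): bitmap=F....... | b=[0]
unlink(b): bitmap=........ | 
create(b): bitmap=F....... | b=[0]
create(a): bitmap=FF...... | a=[1] b=[0]
unlink(b): bitmap=.F...... | a=[1]
create(b): bitmap=FF...... | a=[1] b=[0]
append(a, 2): bitmap=FFFF.... | a=[1, 2, 3] b=[0]
create(c): bitmap=FFFFF... | a=[1, 2, 3] b=[0] c=[4]
unlink(b): bitmap=.FFFF... | a=[1, 2, 3] c=[4]
unlink(c): bitmap=.FFF.... | a=[1, 2, 3]
create(b): bitmap=FFFF.... | a=[1, 2, 3] b=[0]
unlink(b): bitmap=.FFF.... | a=[1, 2, 3]

bitmap = .FFF....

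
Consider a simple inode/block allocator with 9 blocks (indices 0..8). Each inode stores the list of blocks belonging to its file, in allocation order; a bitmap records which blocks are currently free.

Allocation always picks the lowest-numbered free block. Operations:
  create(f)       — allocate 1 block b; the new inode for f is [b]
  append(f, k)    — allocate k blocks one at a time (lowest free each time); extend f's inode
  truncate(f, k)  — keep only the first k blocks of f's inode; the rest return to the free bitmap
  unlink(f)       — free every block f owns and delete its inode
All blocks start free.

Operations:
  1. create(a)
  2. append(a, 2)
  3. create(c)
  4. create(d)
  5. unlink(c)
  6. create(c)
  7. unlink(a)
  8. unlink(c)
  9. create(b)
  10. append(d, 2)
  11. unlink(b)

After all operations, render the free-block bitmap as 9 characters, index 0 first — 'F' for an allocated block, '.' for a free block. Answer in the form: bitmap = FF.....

create(a): bitmap=F........ | a=[0]
append(a, 2): bitmap=FFF...... | a=[0, 1, 2]
create(c): bitmap=FFFF..... | a=[0, 1, 2] c=[3]
create(d): bitmap=FFFFF.... | a=[0, 1, 2] c=[3] d=[4]
unlink(c): bitmap=FFF.F.... | a=[0, 1, 2] d=[4]
create(c): bitmap=FFFFF.... | a=[0, 1, 2] c=[3] d=[4]
unlink(a): bitmap=...FF.... | c=[3] d=[4]
unlink(c): bitmap=....F.... | d=[4]
create(b): bitmap=F...F.... | b=[0] d=[4]
append(d, 2): bitmap=FFF.F.... | b=[0] d=[4, 1, 2]
unlink(b): bitmap=.FF.F.... | d=[4, 1, 2]

bitmap = .FF.F....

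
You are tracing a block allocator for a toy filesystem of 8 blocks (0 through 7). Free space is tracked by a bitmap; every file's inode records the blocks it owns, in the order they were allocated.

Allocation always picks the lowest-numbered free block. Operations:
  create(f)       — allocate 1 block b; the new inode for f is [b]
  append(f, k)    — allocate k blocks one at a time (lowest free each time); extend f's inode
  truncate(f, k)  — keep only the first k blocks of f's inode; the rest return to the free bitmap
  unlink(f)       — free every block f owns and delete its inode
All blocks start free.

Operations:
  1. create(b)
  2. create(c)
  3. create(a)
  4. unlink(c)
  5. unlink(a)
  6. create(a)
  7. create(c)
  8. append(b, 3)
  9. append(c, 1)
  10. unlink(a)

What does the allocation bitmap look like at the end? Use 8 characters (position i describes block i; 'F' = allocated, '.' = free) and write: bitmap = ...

create(b): bitmap=F....... | b=[0]
create(c): bitmap=FF...... | b=[0] c=[1]
create(a): bitmap=FFF..... | a=[2] b=[0] c=[1]
unlink(c): bitmap=F.F..... | a=[2] b=[0]
unlink(a): bitmap=F....... | b=[0]
create(a): bitmap=FF...... | a=[1] b=[0]
create(c): bitmap=FFF..... | a=[1] b=[0] c=[2]
append(b, 3): bitmap=FFFFFF.. | a=[1] b=[0, 3, 4, 5] c=[2]
append(c, 1): bitmap=FFFFFFF. | a=[1] b=[0, 3, 4, 5] c=[2, 6]
unlink(a): bitmap=F.FFFFF. | b=[0, 3, 4, 5] c=[2, 6]

bitmap = F.FFFFF.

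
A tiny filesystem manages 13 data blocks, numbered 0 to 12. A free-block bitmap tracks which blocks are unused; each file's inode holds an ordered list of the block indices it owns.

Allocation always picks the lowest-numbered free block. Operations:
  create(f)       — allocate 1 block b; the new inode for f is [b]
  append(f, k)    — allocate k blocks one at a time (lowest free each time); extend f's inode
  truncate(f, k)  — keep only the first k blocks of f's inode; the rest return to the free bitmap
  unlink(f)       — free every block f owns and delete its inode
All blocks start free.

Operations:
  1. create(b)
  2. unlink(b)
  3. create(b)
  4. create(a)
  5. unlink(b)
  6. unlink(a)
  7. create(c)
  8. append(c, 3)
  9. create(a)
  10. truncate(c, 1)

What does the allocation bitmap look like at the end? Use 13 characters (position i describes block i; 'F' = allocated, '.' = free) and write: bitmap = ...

bitmap = F...F........

after create(b) → b:[0]  free=[F............]
after unlink(b) →   free=[.............]
after create(b) → b:[0]  free=[F............]
after create(a) → a:[1], b:[0]  free=[FF...........]
after unlink(b) → a:[1]  free=[.F...........]
after unlink(a) →   free=[.............]
after create(c) → c:[0]  free=[F............]
after append(c, 3) → c:[0, 1, 2, 3]  free=[FFFF.........]
after create(a) → a:[4], c:[0, 1, 2, 3]  free=[FFFFF........]
after truncate(c, 1) → a:[4], c:[0]  free=[F...F........]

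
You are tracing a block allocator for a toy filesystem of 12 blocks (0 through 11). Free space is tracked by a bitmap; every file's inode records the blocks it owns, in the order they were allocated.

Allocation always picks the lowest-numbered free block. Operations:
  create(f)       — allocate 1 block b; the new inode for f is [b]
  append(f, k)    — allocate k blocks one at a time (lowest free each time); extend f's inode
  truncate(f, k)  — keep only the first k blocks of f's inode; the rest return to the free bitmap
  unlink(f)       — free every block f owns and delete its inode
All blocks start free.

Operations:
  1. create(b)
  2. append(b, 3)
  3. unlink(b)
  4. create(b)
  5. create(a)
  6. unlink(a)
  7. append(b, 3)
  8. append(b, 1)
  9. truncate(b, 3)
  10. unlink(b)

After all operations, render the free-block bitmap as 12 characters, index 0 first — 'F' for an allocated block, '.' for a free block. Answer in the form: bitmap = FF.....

bitmap = ............

[1] create(b) — b=0 (map F...........)
[2] append(b, 3) — b=0,1,2,3 (map FFFF........)
[3] unlink(b) —  (map ............)
[4] create(b) — b=0 (map F...........)
[5] create(a) — a=1 b=0 (map FF..........)
[6] unlink(a) — b=0 (map F...........)
[7] append(b, 3) — b=0,1,2,3 (map FFFF........)
[8] append(b, 1) — b=0,1,2,3,4 (map FFFFF.......)
[9] truncate(b, 3) — b=0,1,2 (map FFF.........)
[10] unlink(b) —  (map ............)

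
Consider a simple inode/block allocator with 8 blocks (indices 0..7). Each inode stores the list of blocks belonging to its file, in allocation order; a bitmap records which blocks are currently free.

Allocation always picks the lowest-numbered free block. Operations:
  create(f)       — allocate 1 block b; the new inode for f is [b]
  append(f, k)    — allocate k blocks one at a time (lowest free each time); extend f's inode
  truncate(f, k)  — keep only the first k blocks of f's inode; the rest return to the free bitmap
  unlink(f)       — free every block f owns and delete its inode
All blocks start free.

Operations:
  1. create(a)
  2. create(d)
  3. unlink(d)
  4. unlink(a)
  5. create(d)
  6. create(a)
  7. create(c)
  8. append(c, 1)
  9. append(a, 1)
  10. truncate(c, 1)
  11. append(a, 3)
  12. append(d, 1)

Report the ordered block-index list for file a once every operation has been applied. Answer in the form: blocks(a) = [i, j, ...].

[1] create(a) — a=0 (map F.......)
[2] create(d) — a=0 d=1 (map FF......)
[3] unlink(d) — a=0 (map F.......)
[4] unlink(a) —  (map ........)
[5] create(d) — d=0 (map F.......)
[6] create(a) — a=1 d=0 (map FF......)
[7] create(c) — a=1 c=2 d=0 (map FFF.....)
[8] append(c, 1) — a=1 c=2,3 d=0 (map FFFF....)
[9] append(a, 1) — a=1,4 c=2,3 d=0 (map FFFFF...)
[10] truncate(c, 1) — a=1,4 c=2 d=0 (map FFF.F...)
[11] append(a, 3) — a=1,4,3,5,6 c=2 d=0 (map FFFFFFF.)
[12] append(d, 1) — a=1,4,3,5,6 c=2 d=0,7 (map FFFFFFFF)

blocks(a) = [1, 4, 3, 5, 6]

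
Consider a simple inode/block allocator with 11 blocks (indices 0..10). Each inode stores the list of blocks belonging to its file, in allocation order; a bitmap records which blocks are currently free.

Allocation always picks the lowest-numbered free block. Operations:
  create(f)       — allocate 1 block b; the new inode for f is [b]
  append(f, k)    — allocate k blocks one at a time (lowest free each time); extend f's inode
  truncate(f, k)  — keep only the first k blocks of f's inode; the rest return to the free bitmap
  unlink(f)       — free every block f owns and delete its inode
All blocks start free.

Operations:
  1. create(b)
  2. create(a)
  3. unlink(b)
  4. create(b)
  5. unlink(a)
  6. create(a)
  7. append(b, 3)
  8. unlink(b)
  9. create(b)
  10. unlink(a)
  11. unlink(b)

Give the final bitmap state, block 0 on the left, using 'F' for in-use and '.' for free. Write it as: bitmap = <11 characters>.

bitmap = ...........

  1. create(b)  ⇒  F..........  {b→[0]}
  2. create(a)  ⇒  FF.........  {a→[1]; b→[0]}
  3. unlink(b)  ⇒  .F.........  {a→[1]}
  4. create(b)  ⇒  FF.........  {a→[1]; b→[0]}
  5. unlink(a)  ⇒  F..........  {b→[0]}
  6. create(a)  ⇒  FF.........  {a→[1]; b→[0]}
  7. append(b, 3)  ⇒  FFFFF......  {a→[1]; b→[0, 2, 3, 4]}
  8. unlink(b)  ⇒  .F.........  {a→[1]}
  9. create(b)  ⇒  FF.........  {a→[1]; b→[0]}
  10. unlink(a)  ⇒  F..........  {b→[0]}
  11. unlink(b)  ⇒  ...........  {}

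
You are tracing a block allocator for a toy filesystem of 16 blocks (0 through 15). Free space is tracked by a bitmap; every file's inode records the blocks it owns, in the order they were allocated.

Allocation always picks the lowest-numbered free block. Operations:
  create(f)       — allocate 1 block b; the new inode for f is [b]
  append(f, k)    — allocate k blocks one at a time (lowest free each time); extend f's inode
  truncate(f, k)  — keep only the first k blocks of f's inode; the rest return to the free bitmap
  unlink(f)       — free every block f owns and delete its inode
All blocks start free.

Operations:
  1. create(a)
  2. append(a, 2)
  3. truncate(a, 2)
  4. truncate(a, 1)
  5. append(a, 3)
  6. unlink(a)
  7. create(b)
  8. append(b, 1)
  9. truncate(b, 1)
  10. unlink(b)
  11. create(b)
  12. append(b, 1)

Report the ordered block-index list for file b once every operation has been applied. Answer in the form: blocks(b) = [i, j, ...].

  1. create(a)  ⇒  F...............  {a→[0]}
  2. append(a, 2)  ⇒  FFF.............  {a→[0, 1, 2]}
  3. truncate(a, 2)  ⇒  FF..............  {a→[0, 1]}
  4. truncate(a, 1)  ⇒  F...............  {a→[0]}
  5. append(a, 3)  ⇒  FFFF............  {a→[0, 1, 2, 3]}
  6. unlink(a)  ⇒  ................  {}
  7. create(b)  ⇒  F...............  {b→[0]}
  8. append(b, 1)  ⇒  FF..............  {b→[0, 1]}
  9. truncate(b, 1)  ⇒  F...............  {b→[0]}
  10. unlink(b)  ⇒  ................  {}
  11. create(b)  ⇒  F...............  {b→[0]}
  12. append(b, 1)  ⇒  FF..............  {b→[0, 1]}

blocks(b) = [0, 1]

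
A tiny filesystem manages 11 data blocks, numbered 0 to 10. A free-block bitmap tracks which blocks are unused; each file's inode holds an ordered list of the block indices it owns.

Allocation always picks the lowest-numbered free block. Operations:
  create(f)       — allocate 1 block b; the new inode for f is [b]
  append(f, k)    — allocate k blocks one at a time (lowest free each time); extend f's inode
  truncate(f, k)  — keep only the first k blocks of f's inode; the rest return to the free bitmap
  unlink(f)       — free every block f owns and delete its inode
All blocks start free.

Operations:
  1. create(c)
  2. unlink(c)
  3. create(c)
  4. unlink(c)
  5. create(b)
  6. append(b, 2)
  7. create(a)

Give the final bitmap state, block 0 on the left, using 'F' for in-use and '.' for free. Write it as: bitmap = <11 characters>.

bitmap = FFFF.......

[1] create(c) — c=0 (map F..........)
[2] unlink(c) —  (map ...........)
[3] create(c) — c=0 (map F..........)
[4] unlink(c) —  (map ...........)
[5] create(b) — b=0 (map F..........)
[6] append(b, 2) — b=0,1,2 (map FFF........)
[7] create(a) — a=3 b=0,1,2 (map FFFF.......)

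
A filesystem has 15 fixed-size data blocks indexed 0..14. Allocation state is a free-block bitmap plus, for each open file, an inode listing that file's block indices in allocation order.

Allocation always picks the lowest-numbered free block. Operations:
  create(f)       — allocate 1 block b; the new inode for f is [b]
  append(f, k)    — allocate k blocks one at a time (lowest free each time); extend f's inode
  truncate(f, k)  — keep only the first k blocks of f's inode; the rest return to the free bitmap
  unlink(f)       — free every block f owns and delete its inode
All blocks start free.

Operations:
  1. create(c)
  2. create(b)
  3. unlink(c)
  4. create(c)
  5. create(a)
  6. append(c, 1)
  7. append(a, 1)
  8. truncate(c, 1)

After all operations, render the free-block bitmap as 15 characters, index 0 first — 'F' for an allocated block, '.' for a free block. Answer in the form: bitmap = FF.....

bitmap = FFF.F..........

create(c): bitmap=F.............. | c=[0]
create(b): bitmap=FF............. | b=[1] c=[0]
unlink(c): bitmap=.F............. | b=[1]
create(c): bitmap=FF............. | b=[1] c=[0]
create(a): bitmap=FFF............ | a=[2] b=[1] c=[0]
append(c, 1): bitmap=FFFF........... | a=[2] b=[1] c=[0, 3]
append(a, 1): bitmap=FFFFF.......... | a=[2, 4] b=[1] c=[0, 3]
truncate(c, 1): bitmap=FFF.F.......... | a=[2, 4] b=[1] c=[0]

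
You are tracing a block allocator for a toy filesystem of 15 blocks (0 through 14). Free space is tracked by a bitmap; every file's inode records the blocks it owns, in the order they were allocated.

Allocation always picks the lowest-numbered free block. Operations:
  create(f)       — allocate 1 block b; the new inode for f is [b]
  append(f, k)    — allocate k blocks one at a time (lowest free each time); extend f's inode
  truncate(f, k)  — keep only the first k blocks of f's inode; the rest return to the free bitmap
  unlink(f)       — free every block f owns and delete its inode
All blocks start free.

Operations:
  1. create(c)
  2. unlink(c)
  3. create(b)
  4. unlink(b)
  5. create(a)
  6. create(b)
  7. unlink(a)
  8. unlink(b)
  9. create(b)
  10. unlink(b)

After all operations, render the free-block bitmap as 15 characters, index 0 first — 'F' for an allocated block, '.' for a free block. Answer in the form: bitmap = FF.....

  1. create(c)  ⇒  F..............  {c→[0]}
  2. unlink(c)  ⇒  ...............  {}
  3. create(b)  ⇒  F..............  {b→[0]}
  4. unlink(b)  ⇒  ...............  {}
  5. create(a)  ⇒  F..............  {a→[0]}
  6. create(b)  ⇒  FF.............  {a→[0]; b→[1]}
  7. unlink(a)  ⇒  .F.............  {b→[1]}
  8. unlink(b)  ⇒  ...............  {}
  9. create(b)  ⇒  F..............  {b→[0]}
  10. unlink(b)  ⇒  ...............  {}

bitmap = ...............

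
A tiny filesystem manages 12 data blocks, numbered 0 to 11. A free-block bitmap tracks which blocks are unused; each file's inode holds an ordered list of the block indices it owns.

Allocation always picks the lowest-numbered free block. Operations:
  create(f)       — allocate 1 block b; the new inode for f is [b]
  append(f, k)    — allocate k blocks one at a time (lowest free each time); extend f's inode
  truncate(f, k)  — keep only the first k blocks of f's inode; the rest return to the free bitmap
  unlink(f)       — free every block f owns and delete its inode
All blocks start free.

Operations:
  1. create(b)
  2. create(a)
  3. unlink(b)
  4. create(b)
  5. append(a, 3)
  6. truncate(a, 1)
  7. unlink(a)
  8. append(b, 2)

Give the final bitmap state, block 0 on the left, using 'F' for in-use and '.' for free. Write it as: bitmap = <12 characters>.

bitmap = FFF.........

[1] create(b) — b=0 (map F...........)
[2] create(a) — a=1 b=0 (map FF..........)
[3] unlink(b) — a=1 (map .F..........)
[4] create(b) — a=1 b=0 (map FF..........)
[5] append(a, 3) — a=1,2,3,4 b=0 (map FFFFF.......)
[6] truncate(a, 1) — a=1 b=0 (map FF..........)
[7] unlink(a) — b=0 (map F...........)
[8] append(b, 2) — b=0,1,2 (map FFF.........)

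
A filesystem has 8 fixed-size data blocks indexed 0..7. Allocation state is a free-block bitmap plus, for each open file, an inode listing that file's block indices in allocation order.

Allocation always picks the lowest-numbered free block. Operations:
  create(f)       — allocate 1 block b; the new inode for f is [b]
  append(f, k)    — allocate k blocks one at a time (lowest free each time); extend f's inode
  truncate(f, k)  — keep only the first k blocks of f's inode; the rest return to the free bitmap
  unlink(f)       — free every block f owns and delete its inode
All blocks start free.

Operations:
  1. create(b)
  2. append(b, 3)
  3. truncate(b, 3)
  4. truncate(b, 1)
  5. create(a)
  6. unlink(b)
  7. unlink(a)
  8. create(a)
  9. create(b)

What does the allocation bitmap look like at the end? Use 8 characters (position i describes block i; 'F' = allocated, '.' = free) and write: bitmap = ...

bitmap = FF......

[1] create(b) — b=0 (map F.......)
[2] append(b, 3) — b=0,1,2,3 (map FFFF....)
[3] truncate(b, 3) — b=0,1,2 (map FFF.....)
[4] truncate(b, 1) — b=0 (map F.......)
[5] create(a) — a=1 b=0 (map FF......)
[6] unlink(b) — a=1 (map .F......)
[7] unlink(a) —  (map ........)
[8] create(a) — a=0 (map F.......)
[9] create(b) — a=0 b=1 (map FF......)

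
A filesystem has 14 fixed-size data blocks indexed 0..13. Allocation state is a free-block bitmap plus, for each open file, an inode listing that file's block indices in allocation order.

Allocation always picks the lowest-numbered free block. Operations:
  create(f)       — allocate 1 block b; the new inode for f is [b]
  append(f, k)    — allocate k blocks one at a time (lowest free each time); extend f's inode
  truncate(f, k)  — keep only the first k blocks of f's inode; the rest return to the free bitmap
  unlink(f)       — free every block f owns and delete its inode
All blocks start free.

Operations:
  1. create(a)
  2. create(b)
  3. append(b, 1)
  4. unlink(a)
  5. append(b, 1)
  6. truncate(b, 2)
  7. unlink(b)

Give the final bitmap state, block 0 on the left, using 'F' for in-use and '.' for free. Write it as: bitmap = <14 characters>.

create(a): bitmap=F............. | a=[0]
create(b): bitmap=FF............ | a=[0] b=[1]
append(b, 1): bitmap=FFF........... | a=[0] b=[1, 2]
unlink(a): bitmap=.FF........... | b=[1, 2]
append(b, 1): bitmap=FFF........... | b=[1, 2, 0]
truncate(b, 2): bitmap=.FF........... | b=[1, 2]
unlink(b): bitmap=.............. | 

bitmap = ..............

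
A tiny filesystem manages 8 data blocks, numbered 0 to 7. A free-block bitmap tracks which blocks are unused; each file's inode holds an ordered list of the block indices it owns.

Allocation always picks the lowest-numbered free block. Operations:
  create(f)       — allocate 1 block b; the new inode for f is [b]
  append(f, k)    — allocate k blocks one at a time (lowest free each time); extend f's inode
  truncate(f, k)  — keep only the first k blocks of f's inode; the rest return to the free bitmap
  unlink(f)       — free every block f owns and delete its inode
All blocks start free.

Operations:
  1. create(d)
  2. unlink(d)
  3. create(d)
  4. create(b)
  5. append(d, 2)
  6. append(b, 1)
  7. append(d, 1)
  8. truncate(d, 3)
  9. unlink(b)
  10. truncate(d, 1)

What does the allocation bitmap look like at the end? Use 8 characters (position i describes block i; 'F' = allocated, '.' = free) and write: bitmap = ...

[1] create(d) — d=0 (map F.......)
[2] unlink(d) —  (map ........)
[3] create(d) — d=0 (map F.......)
[4] create(b) — b=1 d=0 (map FF......)
[5] append(d, 2) — b=1 d=0,2,3 (map FFFF....)
[6] append(b, 1) — b=1,4 d=0,2,3 (map FFFFF...)
[7] append(d, 1) — b=1,4 d=0,2,3,5 (map FFFFFF..)
[8] truncate(d, 3) — b=1,4 d=0,2,3 (map FFFFF...)
[9] unlink(b) — d=0,2,3 (map F.FF....)
[10] truncate(d, 1) — d=0 (map F.......)

bitmap = F.......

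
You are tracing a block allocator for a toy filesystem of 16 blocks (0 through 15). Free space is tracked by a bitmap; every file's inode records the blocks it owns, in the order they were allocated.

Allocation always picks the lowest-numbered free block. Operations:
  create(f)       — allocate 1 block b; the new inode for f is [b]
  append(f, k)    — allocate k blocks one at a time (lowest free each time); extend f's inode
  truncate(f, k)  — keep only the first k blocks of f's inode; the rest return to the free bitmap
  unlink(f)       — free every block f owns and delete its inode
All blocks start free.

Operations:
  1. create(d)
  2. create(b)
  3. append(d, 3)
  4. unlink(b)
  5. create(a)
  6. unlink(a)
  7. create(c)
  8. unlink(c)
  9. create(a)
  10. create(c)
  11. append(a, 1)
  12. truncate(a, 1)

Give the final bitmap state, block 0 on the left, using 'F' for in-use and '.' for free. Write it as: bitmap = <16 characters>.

after create(d) → d:[0]  free=[F...............]
after create(b) → b:[1], d:[0]  free=[FF..............]
after append(d, 3) → b:[1], d:[0, 2, 3, 4]  free=[FFFFF...........]
after unlink(b) → d:[0, 2, 3, 4]  free=[F.FFF...........]
after create(a) → a:[1], d:[0, 2, 3, 4]  free=[FFFFF...........]
after unlink(a) → d:[0, 2, 3, 4]  free=[F.FFF...........]
after create(c) → c:[1], d:[0, 2, 3, 4]  free=[FFFFF...........]
after unlink(c) → d:[0, 2, 3, 4]  free=[F.FFF...........]
after create(a) → a:[1], d:[0, 2, 3, 4]  free=[FFFFF...........]
after create(c) → a:[1], c:[5], d:[0, 2, 3, 4]  free=[FFFFFF..........]
after append(a, 1) → a:[1, 6], c:[5], d:[0, 2, 3, 4]  free=[FFFFFFF.........]
after truncate(a, 1) → a:[1], c:[5], d:[0, 2, 3, 4]  free=[FFFFFF..........]

bitmap = FFFFFF..........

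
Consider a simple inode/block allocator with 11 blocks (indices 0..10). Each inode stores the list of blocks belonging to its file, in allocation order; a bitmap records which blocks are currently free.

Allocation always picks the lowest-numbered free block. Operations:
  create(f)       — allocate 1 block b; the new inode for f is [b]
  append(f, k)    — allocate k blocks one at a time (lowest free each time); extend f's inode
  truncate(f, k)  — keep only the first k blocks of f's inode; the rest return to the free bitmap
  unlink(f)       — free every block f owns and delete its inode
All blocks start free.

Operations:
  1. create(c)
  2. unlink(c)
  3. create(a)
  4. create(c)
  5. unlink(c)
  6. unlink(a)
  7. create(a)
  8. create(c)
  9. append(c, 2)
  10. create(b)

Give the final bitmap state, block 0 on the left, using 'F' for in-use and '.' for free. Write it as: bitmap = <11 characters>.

bitmap = FFFFF......

  1. create(c)  ⇒  F..........  {c→[0]}
  2. unlink(c)  ⇒  ...........  {}
  3. create(a)  ⇒  F..........  {a→[0]}
  4. create(c)  ⇒  FF.........  {a→[0]; c→[1]}
  5. unlink(c)  ⇒  F..........  {a→[0]}
  6. unlink(a)  ⇒  ...........  {}
  7. create(a)  ⇒  F..........  {a→[0]}
  8. create(c)  ⇒  FF.........  {a→[0]; c→[1]}
  9. append(c, 2)  ⇒  FFFF.......  {a→[0]; c→[1, 2, 3]}
  10. create(b)  ⇒  FFFFF......  {a→[0]; b→[4]; c→[1, 2, 3]}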